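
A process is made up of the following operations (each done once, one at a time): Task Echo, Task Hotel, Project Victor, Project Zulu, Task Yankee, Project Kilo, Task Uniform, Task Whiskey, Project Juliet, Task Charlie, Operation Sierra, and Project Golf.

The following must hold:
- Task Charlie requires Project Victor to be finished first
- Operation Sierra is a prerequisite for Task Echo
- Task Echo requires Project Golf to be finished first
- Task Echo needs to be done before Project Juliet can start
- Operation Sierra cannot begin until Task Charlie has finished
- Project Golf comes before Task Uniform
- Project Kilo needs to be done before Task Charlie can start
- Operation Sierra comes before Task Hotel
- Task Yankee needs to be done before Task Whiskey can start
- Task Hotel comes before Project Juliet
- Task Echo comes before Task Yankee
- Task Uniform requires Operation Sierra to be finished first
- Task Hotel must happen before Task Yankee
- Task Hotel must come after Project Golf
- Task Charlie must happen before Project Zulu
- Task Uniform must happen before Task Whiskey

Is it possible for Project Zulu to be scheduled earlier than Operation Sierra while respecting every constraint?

Nothing in the constraints forces Operation Sierra before Project Zulu — there is no chain from Operation Sierra to Project Zulu.
So a valid ordering placing Project Zulu earlier than Operation Sierra exists.

Yes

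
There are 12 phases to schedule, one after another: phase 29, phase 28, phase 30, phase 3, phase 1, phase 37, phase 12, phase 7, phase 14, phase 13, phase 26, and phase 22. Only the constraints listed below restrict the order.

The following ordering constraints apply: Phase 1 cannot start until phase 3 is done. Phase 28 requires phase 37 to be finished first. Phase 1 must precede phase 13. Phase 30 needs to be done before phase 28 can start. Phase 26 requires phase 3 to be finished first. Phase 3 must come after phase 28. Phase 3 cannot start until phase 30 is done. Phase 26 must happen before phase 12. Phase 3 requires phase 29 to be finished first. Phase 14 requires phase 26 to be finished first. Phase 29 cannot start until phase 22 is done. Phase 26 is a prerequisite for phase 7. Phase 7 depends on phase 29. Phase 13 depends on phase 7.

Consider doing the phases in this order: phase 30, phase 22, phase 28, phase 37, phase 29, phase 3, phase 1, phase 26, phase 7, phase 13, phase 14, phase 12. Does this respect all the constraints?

In the proposed order, phase 28 appears before phase 37.
But one of the constraints requires phase 37 before phase 28, so this ordering violates it.

No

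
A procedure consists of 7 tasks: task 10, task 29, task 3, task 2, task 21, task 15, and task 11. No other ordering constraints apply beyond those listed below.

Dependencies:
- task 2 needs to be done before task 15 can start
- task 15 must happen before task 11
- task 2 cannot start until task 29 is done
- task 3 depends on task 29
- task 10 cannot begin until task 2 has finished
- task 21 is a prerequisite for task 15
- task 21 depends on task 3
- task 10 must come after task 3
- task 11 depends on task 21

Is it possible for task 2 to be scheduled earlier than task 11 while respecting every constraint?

Every valid ordering already has task 2 before task 11 (the constraints require it), so in particular at least one does.

Yes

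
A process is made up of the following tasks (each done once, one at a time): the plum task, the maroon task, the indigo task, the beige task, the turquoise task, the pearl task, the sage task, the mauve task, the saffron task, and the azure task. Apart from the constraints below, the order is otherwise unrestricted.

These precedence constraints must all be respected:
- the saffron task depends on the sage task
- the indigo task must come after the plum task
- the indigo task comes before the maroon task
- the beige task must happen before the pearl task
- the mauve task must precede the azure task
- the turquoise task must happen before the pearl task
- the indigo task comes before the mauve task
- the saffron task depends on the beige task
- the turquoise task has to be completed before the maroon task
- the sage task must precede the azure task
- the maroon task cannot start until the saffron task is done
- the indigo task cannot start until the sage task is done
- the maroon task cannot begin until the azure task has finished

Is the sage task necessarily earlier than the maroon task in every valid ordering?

Chaining the stated constraints: the sage task → the saffron task → the maroon task.
That forces the sage task before the maroon task in every valid schedule.

Yes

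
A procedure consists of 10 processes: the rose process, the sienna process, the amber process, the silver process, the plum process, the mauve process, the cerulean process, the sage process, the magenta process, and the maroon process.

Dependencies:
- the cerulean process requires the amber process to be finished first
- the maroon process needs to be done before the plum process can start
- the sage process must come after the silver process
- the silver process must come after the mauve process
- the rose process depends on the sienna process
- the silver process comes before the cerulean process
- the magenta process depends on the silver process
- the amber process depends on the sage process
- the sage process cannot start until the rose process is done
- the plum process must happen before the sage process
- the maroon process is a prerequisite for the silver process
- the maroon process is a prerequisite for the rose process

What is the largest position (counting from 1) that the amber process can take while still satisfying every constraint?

9

Following the constraints forward from the amber process, its only required successor is the cerulean process.
With 1 mandatory successor out of 10 processes total, the latest slot for the amber process is 10−1 = 9, and it's reachable by doing all non-successors before the amber process.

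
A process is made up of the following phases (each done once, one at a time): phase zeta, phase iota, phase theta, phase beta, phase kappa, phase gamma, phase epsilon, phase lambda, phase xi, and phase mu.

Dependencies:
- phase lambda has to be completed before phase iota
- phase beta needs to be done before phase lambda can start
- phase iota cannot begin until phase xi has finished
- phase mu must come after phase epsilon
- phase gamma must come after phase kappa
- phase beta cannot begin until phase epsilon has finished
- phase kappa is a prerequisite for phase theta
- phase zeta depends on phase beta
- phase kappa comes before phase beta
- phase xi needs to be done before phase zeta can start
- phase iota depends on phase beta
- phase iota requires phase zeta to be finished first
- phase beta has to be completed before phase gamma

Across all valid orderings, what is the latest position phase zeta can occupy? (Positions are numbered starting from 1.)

9

Following the constraints forward from phase zeta, its only required successor is phase iota.
With 1 mandatory successor out of 10 phases total, the latest slot for phase zeta is 10−1 = 9, and it's reachable by doing all non-successors before phase zeta.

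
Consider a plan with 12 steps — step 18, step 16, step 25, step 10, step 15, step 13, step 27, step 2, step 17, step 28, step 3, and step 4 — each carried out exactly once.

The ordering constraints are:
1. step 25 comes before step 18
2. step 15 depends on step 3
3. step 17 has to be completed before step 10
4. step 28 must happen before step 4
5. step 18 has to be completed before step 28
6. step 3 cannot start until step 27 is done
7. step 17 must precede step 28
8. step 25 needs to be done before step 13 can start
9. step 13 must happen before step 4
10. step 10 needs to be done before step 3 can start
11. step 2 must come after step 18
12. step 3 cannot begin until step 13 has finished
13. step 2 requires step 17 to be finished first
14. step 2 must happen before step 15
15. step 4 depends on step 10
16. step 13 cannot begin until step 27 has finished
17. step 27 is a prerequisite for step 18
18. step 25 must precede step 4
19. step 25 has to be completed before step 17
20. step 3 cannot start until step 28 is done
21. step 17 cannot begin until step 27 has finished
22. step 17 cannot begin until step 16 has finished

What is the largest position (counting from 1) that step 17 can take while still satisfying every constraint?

6

Following every chain forward from step 17, the steps that must come later are step 10, step 15, step 2, step 28, step 3, step 4 — 6 of them.
So at least 6 steps follow step 17, putting step 17 no later than position 6. That position is achievable by scheduling everything else first.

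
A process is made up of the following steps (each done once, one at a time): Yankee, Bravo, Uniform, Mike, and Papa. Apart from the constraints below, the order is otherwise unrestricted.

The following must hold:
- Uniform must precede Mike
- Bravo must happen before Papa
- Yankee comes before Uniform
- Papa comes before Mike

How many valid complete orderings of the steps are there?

6

The steps with no prerequisites are Yankee, Bravo; any of them can be placed first.
Enumerating by repeatedly choosing an available step (one whose prerequisites are all placed) gives 6 distinct complete orderings.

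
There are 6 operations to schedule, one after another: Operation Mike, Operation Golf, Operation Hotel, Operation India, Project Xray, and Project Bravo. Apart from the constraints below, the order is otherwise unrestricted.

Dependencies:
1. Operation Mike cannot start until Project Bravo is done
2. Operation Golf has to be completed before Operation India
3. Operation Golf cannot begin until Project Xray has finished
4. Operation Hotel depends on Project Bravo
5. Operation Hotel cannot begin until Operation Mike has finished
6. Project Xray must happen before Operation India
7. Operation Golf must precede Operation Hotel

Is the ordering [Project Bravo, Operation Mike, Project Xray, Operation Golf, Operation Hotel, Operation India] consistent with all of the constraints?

Every stated constraint is respected: Project Bravo sits at position 1, ahead of Operation Hotel at position 5, and each of the other listed pairs likewise has the predecessor earlier in the sequence.

Yes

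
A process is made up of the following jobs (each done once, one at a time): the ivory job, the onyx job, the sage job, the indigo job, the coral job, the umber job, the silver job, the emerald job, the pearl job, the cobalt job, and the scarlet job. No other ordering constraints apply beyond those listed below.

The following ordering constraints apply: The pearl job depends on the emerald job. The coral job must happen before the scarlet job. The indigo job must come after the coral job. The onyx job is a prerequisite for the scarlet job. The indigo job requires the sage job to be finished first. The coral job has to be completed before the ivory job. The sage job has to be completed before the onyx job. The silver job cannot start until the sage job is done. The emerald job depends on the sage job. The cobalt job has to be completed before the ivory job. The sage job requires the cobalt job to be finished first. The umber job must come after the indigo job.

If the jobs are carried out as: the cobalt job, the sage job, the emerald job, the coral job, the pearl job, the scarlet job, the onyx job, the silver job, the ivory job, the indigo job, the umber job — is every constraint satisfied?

In the proposed order, the scarlet job appears before the onyx job.
But one of the constraints requires the onyx job before the scarlet job, so this ordering violates it.

No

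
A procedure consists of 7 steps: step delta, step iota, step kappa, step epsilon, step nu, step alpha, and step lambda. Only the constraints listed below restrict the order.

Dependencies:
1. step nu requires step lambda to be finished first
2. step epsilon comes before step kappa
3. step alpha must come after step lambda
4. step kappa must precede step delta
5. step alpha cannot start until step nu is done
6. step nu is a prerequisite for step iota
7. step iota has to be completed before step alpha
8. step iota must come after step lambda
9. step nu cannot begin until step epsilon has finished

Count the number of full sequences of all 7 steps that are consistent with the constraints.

25

The steps with no prerequisites are step epsilon, step lambda; any of them can be placed first.
Enumerating by repeatedly choosing an available step (one whose prerequisites are all placed) gives 25 distinct complete orderings.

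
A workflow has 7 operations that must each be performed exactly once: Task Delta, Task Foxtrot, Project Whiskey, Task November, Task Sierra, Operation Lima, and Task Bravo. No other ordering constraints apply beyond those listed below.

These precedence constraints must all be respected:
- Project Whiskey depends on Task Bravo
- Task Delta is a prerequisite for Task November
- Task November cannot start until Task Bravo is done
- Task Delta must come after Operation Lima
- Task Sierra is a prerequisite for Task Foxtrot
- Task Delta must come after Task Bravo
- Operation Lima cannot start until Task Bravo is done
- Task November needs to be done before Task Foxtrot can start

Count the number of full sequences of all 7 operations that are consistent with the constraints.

The operations with no prerequisites are Task Sierra, Task Bravo; any of them can be placed first.
Systematically extending each partial ordering one operation at a time and counting, there are 29 complete orderings.

29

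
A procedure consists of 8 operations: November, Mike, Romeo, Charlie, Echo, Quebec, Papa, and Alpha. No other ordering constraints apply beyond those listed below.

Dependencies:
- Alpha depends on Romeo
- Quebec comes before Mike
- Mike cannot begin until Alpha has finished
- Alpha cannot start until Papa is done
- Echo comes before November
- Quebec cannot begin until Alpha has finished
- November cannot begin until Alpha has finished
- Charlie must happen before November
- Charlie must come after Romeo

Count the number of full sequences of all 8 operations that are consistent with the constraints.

130

The operations with no prerequisites are Romeo, Echo, Papa; any of them can be placed first.
Counting all ways to extend the partial order to a total order gives 130.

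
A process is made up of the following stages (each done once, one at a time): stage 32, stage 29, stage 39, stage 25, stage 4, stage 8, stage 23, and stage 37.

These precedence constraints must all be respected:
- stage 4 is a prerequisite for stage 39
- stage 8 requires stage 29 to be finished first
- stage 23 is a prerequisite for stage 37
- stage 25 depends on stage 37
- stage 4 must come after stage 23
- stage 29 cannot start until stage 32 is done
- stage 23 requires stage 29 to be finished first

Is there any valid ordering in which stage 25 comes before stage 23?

No

Following stage 23 → stage 37 → stage 25, stage 23 must precede stage 25 in every valid ordering.
Hence stage 25 can never be scheduled before stage 23.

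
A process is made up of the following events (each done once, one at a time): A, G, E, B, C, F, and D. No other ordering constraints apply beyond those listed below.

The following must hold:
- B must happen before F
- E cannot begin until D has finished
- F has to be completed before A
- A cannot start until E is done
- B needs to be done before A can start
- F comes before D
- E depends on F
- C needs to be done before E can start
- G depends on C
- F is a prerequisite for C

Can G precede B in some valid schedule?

No

There is a dependency chain B → F → C → G, so G always comes after B.
Hence G can never be scheduled before B.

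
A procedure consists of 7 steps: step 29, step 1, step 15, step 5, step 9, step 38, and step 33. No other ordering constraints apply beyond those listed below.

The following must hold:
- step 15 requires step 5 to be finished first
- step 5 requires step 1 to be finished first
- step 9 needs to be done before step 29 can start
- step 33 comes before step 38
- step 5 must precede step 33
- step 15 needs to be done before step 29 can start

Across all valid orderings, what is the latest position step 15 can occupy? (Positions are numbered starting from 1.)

The only step forced after step 15 (directly or by a chain) is step 29.
With 1 mandatory successor out of 7 steps total, the latest slot for step 15 is 7−1 = 6, and it's reachable by doing all non-successors before step 15.

6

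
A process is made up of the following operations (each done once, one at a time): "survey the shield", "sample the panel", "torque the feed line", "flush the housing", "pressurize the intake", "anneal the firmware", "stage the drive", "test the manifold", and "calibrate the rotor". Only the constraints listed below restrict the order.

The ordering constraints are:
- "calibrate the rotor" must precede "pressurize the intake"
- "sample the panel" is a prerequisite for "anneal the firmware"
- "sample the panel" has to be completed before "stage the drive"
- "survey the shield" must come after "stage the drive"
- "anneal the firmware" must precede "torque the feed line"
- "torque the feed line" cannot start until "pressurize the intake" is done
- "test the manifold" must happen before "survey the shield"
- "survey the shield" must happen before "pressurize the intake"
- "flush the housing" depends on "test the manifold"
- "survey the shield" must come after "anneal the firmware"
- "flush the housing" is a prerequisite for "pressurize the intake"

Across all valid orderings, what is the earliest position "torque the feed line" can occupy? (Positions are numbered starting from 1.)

The operations that are forced before "torque the feed line", directly or transitively, are "survey the shield", "sample the panel", "flush the housing", "pressurize the intake", "anneal the firmware", "stage the drive", "test the manifold", "calibrate the rotor". That's 8 operations.
With 8 mandatory predecessors, the earliest "torque the feed line" can sit is position 8+1 = 9, and placing just those 8 first achieves it.

9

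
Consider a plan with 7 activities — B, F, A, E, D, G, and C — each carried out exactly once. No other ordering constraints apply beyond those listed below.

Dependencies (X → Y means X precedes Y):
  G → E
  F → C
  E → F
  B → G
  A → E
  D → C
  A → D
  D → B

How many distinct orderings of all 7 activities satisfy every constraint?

1

Only A has no prerequisites, so it must go first.
Continuing from there, at each step only one activity has all its prerequisites placed, so the ordering is fully determined — there is exactly 1.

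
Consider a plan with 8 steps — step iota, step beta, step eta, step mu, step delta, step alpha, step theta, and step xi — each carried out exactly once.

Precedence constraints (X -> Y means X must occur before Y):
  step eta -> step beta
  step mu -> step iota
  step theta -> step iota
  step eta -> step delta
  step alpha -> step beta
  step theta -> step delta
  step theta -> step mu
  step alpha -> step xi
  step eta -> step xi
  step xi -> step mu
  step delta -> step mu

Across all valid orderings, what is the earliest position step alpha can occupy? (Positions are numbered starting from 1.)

Step alpha has no prerequisites at all, so it can go in position 1.

1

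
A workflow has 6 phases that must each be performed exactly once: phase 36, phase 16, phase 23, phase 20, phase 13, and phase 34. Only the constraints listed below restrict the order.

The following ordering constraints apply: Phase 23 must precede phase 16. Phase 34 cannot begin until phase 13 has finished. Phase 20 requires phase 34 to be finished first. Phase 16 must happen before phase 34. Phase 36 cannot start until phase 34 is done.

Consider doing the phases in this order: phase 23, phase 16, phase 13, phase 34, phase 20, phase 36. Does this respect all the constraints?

Yes

Checking each listed constraint against this order: for instance, phase 16 is in position 2 and phase 34 in position 4, so that constraint holds — and the remaining constraints check out the same way.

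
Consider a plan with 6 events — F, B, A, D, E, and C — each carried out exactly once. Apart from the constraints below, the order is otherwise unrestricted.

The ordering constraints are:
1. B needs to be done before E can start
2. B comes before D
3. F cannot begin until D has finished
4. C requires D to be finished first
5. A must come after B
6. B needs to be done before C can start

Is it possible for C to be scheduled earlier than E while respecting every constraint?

Yes

No chain of constraints runs from E to C, so E is not required to come first.
That means at least one valid schedule has C before E.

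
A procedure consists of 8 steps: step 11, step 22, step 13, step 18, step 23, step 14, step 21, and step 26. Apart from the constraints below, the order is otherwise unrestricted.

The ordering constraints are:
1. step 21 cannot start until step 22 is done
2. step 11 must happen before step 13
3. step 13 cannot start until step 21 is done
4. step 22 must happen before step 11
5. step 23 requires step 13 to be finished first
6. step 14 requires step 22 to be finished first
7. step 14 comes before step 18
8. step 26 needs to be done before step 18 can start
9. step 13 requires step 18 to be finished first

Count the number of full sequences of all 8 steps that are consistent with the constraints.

52

The steps with no prerequisites are step 22, step 26; any of them can be placed first.
Systematically extending each partial ordering one step at a time and counting, there are 52 complete orderings.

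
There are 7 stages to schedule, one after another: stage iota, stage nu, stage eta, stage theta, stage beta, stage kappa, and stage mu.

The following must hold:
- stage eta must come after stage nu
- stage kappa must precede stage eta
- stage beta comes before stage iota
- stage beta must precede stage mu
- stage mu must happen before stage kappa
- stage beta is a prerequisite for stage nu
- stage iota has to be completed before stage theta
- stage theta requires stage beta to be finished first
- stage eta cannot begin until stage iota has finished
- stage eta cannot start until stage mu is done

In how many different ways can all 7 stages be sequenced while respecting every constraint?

42

Only stage beta has no prerequisites, so it must go first.
Enumerating by repeatedly choosing an available stage (one whose prerequisites are all placed) gives 42 distinct complete orderings.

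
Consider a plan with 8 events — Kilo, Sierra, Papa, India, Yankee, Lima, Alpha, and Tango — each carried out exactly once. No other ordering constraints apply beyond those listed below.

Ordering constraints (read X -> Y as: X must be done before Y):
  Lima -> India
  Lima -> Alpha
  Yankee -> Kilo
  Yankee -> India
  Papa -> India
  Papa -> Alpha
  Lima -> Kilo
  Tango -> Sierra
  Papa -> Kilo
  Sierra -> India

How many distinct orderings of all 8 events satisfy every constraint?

4 events have no prerequisites (Papa, Yankee, Lima, Tango), so any of them could come first.
Enumerating by repeatedly choosing an available event (one whose prerequisites are all placed) gives 624 distinct complete orderings.

624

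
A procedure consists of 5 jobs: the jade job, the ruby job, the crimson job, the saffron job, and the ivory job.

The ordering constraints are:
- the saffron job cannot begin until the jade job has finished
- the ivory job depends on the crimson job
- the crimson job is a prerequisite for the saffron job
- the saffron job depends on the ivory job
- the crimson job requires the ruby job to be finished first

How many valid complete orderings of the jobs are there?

4

2 jobs have no prerequisites (the jade job, the ruby job), so any of them could come first.
Enumerating by repeatedly choosing an available job (one whose prerequisites are all placed) gives 4 distinct complete orderings.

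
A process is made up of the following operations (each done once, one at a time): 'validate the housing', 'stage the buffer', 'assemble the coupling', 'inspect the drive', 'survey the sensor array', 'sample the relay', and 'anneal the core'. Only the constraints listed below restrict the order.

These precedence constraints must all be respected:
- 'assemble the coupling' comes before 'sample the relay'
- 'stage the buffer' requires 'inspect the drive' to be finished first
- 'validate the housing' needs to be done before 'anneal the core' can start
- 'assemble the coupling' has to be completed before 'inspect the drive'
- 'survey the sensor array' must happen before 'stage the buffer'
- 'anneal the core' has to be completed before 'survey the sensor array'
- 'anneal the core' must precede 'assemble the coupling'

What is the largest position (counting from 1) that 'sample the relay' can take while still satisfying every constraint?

'sample the relay' has no required successors, so nothing stops it from going last (position 7).

7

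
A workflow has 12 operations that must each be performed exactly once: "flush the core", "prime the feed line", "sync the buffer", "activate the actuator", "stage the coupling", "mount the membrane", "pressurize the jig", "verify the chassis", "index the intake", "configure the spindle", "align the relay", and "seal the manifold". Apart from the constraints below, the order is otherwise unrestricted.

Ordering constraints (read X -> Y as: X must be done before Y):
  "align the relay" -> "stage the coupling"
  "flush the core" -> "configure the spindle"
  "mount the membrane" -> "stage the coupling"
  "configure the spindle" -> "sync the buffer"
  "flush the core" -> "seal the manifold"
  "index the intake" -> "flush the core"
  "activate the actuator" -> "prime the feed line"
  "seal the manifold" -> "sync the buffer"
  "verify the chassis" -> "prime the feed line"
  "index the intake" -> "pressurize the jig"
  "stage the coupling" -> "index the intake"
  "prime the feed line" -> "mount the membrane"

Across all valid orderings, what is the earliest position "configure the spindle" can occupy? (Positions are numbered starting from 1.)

9

Working backwards through the constraints from "configure the spindle", its full set of required predecessors is "flush the core", "prime the feed line", "activate the actuator", "stage the coupling", "mount the membrane", "verify the chassis", "index the intake", "align the relay" — 8 of them.
With 8 mandatory predecessors, the earliest "configure the spindle" can sit is position 8+1 = 9, and placing just those 8 first achieves it.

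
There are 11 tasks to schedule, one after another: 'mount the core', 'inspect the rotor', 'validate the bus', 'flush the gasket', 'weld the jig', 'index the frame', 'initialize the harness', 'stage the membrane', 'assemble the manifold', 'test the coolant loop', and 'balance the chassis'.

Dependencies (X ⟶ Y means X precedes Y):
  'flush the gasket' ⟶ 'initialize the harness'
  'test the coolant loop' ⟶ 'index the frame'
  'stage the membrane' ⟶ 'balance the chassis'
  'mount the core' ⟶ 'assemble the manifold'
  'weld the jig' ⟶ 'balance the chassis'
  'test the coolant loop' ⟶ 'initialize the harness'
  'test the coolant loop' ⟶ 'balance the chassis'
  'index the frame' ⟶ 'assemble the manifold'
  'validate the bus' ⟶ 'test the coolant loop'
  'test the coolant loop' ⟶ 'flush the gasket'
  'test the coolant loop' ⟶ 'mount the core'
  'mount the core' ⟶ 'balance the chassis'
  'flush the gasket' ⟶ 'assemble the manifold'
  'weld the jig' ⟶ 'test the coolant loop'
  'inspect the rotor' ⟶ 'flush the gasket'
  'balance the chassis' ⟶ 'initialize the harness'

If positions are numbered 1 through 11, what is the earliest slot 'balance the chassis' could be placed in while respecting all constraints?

6

Working backwards through the constraints from 'balance the chassis', its full set of required predecessors is 'mount the core', 'validate the bus', 'weld the jig', 'stage the membrane', 'test the coolant loop' — 5 of them.
With 5 mandatory predecessors, the earliest 'balance the chassis' can sit is position 5+1 = 6, and placing just those 5 first achieves it.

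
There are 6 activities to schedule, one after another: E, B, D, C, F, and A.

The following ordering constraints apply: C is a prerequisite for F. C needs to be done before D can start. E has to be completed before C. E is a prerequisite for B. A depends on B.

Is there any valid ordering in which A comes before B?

No

Following B → A, B must precede A in every valid ordering.
Hence A can never be scheduled before B.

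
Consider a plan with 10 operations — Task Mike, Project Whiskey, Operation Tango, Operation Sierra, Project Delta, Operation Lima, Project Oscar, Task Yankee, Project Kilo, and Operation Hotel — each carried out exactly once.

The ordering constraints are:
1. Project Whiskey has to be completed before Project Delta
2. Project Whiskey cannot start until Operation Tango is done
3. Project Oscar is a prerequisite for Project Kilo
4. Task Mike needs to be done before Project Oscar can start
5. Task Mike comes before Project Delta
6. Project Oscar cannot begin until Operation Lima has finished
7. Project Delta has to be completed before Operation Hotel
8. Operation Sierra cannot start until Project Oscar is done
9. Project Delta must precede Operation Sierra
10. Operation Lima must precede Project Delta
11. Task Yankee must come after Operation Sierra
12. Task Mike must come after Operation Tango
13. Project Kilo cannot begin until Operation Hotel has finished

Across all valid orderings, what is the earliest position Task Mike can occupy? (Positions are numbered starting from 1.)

2

The only operation forced before Task Mike (directly or transitively) is Operation Tango.
So at minimum 1 operation comes before Task Mike, putting Task Mike no earlier than position 2. That position is achievable by scheduling exactly that predecessor first.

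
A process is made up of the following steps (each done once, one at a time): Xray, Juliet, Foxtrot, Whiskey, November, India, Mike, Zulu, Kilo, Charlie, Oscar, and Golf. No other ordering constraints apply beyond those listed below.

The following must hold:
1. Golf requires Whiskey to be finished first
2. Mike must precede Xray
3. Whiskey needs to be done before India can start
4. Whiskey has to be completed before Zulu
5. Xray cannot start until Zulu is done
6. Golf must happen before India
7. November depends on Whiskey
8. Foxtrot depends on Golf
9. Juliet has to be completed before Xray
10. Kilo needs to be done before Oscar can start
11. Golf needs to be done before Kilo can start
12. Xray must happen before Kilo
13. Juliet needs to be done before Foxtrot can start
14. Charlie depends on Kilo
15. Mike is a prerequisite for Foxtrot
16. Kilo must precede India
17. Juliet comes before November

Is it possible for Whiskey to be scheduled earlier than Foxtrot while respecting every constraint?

Every valid ordering already has Whiskey before Foxtrot (the constraints require it), so in particular at least one does.

Yes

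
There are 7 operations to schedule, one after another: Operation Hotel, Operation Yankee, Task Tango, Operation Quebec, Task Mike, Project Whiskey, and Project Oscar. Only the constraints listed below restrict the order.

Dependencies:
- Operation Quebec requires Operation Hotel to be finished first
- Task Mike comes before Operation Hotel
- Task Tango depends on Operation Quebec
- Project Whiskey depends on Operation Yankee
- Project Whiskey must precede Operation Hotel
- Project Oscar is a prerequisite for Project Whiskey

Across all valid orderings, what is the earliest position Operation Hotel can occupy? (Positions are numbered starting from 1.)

The operations that are forced before Operation Hotel, directly or transitively, are Operation Yankee, Task Mike, Project Whiskey, Project Oscar. That's 4 operations.
With 4 mandatory predecessors, the earliest Operation Hotel can sit is position 4+1 = 5, and placing just those 4 first achieves it.

5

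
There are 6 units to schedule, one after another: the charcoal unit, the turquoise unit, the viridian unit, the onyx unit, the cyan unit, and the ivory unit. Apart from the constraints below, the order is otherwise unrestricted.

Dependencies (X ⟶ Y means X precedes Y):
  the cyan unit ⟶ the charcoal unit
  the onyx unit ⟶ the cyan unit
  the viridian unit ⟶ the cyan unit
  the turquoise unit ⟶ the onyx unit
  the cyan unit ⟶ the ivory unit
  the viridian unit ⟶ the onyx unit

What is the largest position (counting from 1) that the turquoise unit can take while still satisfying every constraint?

Following every chain forward from the turquoise unit, the units that must come later are the charcoal unit, the onyx unit, the cyan unit, the ivory unit — 4 of them.
So at least 4 units follow the turquoise unit, putting the turquoise unit no later than position 2. That position is achievable by scheduling everything else first.

2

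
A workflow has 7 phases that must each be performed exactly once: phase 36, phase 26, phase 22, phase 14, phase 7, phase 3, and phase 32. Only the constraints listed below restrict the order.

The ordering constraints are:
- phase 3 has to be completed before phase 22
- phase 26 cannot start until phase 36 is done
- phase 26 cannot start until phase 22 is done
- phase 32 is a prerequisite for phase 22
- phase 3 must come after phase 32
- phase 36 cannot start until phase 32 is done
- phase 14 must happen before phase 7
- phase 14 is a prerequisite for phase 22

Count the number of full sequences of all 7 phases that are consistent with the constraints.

51

The phases with no prerequisites are phase 14, phase 32; any of them can be placed first.
Counting all ways to extend the partial order to a total order gives 51.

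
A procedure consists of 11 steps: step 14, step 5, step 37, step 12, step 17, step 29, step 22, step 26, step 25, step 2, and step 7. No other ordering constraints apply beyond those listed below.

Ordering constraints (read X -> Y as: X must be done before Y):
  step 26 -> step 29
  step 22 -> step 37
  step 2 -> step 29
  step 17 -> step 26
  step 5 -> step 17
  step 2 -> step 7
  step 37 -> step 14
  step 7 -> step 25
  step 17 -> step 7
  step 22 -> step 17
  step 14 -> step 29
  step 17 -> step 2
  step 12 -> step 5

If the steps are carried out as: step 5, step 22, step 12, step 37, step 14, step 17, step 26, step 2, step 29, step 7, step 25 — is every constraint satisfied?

In the proposed order, step 5 appears before step 12.
That contradicts the constraint that step 12 must precede step 5.

No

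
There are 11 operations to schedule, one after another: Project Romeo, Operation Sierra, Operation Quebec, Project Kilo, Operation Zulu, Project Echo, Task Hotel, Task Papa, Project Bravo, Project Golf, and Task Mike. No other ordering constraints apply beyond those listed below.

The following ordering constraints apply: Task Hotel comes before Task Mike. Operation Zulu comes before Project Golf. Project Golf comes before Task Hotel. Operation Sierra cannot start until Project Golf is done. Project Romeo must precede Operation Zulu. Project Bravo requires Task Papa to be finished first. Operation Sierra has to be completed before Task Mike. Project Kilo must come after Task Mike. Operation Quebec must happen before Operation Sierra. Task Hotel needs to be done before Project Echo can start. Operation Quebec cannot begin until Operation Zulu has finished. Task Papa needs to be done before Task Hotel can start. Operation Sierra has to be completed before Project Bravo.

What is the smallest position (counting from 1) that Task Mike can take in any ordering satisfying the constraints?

8

Every operation that must precede Task Mike has to come before it. Tracing all chains that end at Task Mike, those operations are: Project Romeo, Operation Sierra, Operation Quebec, Operation Zulu, Task Hotel, Task Papa, Project Golf — 7 in total.
So at minimum 7 operations come before Task Mike, putting Task Mike no earlier than position 8. That position is achievable by scheduling exactly those predecessors first.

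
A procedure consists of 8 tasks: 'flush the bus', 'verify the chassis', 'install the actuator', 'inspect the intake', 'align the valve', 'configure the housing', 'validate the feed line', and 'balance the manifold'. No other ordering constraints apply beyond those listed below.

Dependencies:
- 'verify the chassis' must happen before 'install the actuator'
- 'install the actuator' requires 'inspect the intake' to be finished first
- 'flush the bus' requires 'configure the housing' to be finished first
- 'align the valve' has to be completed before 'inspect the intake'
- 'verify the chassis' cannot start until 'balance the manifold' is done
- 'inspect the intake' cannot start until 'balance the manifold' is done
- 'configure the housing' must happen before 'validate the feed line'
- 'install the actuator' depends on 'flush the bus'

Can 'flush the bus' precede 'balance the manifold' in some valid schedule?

The constraints leave 'flush the bus' and 'balance the manifold' unordered relative to each other; nothing requires 'balance the manifold' earlier.
So a valid ordering placing 'flush the bus' earlier than 'balance the manifold' exists.

Yes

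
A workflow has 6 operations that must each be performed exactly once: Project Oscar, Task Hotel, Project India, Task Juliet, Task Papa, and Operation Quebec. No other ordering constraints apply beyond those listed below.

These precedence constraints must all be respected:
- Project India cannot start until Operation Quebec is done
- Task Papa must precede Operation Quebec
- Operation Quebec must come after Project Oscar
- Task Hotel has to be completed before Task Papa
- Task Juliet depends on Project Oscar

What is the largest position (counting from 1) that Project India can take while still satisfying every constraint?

6

Nothing depends on Project India, so it can be the final operation, position 6.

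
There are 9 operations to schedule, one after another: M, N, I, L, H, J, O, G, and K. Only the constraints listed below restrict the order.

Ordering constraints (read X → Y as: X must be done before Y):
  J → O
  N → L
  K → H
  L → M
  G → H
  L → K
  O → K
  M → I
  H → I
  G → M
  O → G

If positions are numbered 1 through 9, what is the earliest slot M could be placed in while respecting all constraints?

The operations that are forced before M, directly or transitively, are N, L, J, O, G. That's 5 operations.
With 5 mandatory predecessors, the earliest M can sit is position 5+1 = 6, and placing just those 5 first achieves it.

6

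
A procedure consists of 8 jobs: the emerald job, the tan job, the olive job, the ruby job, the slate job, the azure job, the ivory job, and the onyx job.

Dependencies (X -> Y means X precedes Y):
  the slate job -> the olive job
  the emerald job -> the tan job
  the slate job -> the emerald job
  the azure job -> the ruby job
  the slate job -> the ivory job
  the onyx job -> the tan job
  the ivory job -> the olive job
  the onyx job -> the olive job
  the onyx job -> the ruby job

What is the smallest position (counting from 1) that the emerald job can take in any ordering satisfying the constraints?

2

Working backwards through the constraints from the emerald job, its only required predecessor is the slate job.
So at minimum 1 job comes before the emerald job, putting the emerald job no earlier than position 2. That position is achievable by scheduling exactly that predecessor first.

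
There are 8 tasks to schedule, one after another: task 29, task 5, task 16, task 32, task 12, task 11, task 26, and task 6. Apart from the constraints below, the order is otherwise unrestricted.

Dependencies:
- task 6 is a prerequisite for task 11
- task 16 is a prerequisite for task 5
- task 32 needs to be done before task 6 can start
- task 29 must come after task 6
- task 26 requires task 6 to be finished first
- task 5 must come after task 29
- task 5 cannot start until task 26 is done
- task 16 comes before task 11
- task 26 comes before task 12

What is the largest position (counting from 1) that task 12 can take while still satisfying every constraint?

8

No constraint forces any task after task 12, so it can be placed last, in position 8.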